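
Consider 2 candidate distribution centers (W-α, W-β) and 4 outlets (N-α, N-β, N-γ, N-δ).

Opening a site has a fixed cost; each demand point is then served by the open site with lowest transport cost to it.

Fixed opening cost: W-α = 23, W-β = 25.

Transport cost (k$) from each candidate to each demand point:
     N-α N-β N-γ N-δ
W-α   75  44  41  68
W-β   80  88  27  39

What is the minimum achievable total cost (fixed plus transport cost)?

Open {W-α, W-β}: assign each demand point to its cheapest open site.
  N-α→W-α 75, N-β→W-α 44, N-γ→W-β 27, N-δ→W-β 39
  transport cost 185, fixed 48 → total 233.
Compare {W-α}: transport cost 228 + fixed 23 = 251.
Compare {W-β}: transport cost 234 + fixed 25 = 259.

233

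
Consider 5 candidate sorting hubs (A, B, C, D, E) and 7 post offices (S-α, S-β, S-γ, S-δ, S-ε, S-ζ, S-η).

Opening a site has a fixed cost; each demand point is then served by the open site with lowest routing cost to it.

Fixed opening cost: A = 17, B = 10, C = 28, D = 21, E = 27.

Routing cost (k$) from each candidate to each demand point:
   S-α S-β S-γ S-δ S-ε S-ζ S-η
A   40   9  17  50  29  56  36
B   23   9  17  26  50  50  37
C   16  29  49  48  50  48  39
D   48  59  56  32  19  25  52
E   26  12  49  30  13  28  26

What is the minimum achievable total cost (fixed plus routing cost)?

Open {B, E}: assign each demand point to its cheapest open site.
  S-α→B 23, S-β→B 9, S-γ→B 17, S-δ→B 26, S-ε→E 13, S-ζ→E 28, S-η→E 26
  routing cost 142, fixed 37 → total 179.
Compare {B, D}: routing cost 156 + fixed 31 = 187.
Compare {A, E}: routing cost 149 + fixed 44 = 193.
Compare {A, B, E}: routing cost 142 + fixed 54 = 196.
All other subsets cost ≥ 187. Minimum total cost: 179.

179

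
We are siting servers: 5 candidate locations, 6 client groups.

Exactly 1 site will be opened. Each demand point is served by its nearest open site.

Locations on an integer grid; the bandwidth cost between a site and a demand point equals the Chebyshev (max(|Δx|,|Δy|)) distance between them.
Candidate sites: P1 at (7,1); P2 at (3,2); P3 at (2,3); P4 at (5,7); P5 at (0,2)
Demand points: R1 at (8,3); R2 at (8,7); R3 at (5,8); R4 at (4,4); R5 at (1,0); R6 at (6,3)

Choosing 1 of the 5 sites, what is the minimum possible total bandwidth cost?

22

Open {P4}.
  R1→P4 4, R2→P4 3, R3→P4 1, R4→P4 3, R5→P4 7, R6→P4 4  ⇒ total 22.
Compare {P2}: total 23.
Compare {P1}: total 26.
No size-1 selection does better; minimum is 22.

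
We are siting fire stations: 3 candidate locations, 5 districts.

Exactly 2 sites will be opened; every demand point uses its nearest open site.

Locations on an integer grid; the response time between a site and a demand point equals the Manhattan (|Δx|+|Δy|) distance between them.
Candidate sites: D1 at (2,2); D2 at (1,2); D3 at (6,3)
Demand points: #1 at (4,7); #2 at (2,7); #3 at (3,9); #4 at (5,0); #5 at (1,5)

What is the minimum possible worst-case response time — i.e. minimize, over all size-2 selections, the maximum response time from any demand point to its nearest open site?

Open {D1, D2}.
  Farthest demand point is #3 at response time 8 (to D1); all others are ≤ 8.
With {D1, D3} the worst case is 8.
With {D2, D3} the worst case is 9.
No size-2 selection achieves below 8.

8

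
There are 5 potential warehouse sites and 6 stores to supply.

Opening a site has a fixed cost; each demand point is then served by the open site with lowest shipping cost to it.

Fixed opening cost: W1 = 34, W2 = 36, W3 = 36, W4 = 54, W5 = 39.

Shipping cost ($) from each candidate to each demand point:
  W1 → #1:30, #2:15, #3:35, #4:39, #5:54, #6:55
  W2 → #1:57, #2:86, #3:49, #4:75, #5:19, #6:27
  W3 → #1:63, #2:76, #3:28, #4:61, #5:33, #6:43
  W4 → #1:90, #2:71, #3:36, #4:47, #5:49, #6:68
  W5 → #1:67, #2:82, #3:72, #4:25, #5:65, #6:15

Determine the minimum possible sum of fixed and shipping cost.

Open {W1, W2}: assign each demand point to its cheapest open site.
  #1→W1 30, #2→W1 15, #3→W1 35, #4→W1 39, #5→W2 19, #6→W2 27
  shipping cost 165, fixed 70 → total 235.
Compare {W1, W5}: shipping cost 174 + fixed 73 = 247.
Compare {W1, W2, W5}: shipping cost 139 + fixed 109 = 248.
Compare {W1, W3, W5}: shipping cost 146 + fixed 109 = 255.
All other subsets cost ≥ 247. Minimum total cost: 235.

235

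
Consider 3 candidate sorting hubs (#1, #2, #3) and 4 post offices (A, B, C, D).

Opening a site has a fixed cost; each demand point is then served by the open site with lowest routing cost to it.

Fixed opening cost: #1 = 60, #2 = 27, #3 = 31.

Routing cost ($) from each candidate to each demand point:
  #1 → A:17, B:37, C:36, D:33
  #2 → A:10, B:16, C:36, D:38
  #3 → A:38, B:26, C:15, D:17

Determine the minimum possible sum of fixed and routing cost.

116

Open {#2, #3}: assign each demand point to its cheapest open site.
  A→#2 10, B→#2 16, C→#3 15, D→#3 17
  routing cost 58, fixed 58 → total 116.
Compare {#2}: routing cost 100 + fixed 27 = 127.
Compare {#3}: routing cost 96 + fixed 31 = 127.
Compare {#1, #3}: routing cost 75 + fixed 91 = 166.
All other subsets cost ≥ 127. Minimum total cost: 116.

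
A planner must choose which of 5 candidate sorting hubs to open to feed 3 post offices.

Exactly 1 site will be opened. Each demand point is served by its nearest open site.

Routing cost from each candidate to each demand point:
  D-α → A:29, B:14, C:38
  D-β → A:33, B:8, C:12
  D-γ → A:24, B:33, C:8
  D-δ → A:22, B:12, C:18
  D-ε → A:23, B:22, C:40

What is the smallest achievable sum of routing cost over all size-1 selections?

Open {D-δ}.
  A→D-δ 22, B→D-δ 12, C→D-δ 18  ⇒ total 52.
Compare {D-β}: total 53.
Compare {D-γ}: total 65.
No size-1 selection does better; minimum is 52.

52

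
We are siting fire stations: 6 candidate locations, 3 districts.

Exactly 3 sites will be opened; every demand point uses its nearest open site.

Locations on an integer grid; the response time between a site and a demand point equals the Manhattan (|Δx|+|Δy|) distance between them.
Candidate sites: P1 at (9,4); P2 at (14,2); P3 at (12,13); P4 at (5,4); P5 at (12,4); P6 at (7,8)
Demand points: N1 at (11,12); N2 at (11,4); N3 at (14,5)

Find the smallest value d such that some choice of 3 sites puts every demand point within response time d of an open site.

3

Open {P1, P2, P3}.
  Farthest demand point is N3 at response time 3 (to P2); all others are ≤ 3.
With {P1, P3, P5} the worst case is 3.
With {P2, P3, P5} the worst case is 3.
No size-3 selection achieves below 3.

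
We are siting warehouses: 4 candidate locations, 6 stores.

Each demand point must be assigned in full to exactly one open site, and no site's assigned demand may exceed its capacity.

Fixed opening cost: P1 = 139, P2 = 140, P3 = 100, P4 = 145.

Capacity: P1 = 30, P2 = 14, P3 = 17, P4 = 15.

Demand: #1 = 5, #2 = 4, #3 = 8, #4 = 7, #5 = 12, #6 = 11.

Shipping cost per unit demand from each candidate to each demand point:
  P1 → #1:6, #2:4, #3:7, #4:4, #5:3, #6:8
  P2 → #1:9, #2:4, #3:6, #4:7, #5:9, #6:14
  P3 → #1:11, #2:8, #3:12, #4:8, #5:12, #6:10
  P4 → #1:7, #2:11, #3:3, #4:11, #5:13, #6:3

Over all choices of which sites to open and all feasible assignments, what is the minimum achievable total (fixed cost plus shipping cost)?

Open {P1, P3}; cheapest assignment that respects the capacities:
  P1 (cap 30, load 30): #4, #5, #6 — cost 7×4 + 12×3 + 11×8 = 152
  P3 (cap 17, load 17): #1, #2, #3 — cost 5×11 + 4×8 + 8×12 = 183
  Shipping 335, fixed 239 → total 574.
  Any other capacity-feasible assignment to {P1, P3} ships for at least 335.
Compare {P1, P3, P4}: its best feasible assignment gives total 611.
Compare {P1, P2, P4}: its best feasible assignment gives total 615.
Every other set of open sites that can feasibly serve all demand totals ≥ 611 even under its best assignment. Minimum: 574.

574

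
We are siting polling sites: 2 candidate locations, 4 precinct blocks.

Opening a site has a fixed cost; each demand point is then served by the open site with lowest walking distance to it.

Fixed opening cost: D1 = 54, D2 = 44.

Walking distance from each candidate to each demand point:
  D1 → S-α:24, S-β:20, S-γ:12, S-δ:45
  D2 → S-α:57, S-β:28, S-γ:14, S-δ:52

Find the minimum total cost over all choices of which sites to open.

Open {D1}: assign each demand point to its cheapest open site.
  S-α→D1 24, S-β→D1 20, S-γ→D1 12, S-δ→D1 45
  walking distance 101, fixed 54 → total 155.
Compare {D2}: walking distance 151 + fixed 44 = 195.
Compare {D1, D2}: walking distance 101 + fixed 98 = 199.

155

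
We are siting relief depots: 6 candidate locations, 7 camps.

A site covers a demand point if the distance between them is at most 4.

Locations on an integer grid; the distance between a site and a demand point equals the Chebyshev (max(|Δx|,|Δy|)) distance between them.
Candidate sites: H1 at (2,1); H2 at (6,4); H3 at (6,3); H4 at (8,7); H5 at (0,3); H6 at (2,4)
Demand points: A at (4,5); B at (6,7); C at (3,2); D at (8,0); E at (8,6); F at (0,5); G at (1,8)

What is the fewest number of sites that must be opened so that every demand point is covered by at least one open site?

Coverage sets (demand points within 4 of each site):
  H1: {A, C, F}
  H2: {A, B, C, D, E}
  H3: {A, B, C, D, E}
  H4: {A, B, E}
  H5: {A, C, F}
  H6: {A, B, C, F, G}
No single site covers all 7 demand points.
But {H2, H6} covers everything, so the minimum is 2.

2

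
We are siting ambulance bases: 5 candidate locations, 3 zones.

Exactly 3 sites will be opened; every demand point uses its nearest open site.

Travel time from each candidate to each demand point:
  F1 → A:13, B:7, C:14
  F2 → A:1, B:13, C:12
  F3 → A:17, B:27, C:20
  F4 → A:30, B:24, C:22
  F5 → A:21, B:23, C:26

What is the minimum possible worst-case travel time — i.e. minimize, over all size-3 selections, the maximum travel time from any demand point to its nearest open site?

12

Open {F1, F2, F3}.
  Farthest demand point is C at travel time 12 (to F2); all others are ≤ 12.
With {F1, F2, F4} the worst case is 12.
With {F1, F2, F5} the worst case is 12.
No size-3 selection achieves below 12.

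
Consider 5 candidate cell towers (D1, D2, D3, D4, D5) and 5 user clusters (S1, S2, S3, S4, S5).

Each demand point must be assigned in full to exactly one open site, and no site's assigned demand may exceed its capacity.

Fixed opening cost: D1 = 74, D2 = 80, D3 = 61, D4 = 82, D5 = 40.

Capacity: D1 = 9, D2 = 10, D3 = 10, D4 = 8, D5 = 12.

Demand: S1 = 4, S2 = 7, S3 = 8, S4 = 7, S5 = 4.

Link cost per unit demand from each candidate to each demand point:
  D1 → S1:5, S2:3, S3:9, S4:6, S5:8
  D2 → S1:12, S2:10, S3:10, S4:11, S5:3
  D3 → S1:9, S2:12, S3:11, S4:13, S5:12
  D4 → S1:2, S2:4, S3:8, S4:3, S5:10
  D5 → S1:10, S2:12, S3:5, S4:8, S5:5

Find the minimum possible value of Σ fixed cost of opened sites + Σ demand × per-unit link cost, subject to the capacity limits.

395

Open {D1, D3, D4, D5}; cheapest assignment that respects the capacities:
  D1 (cap 9, load 7): S2 — cost 7×3 = 21
  D3 (cap 10, load 4): S1 — cost 4×9 = 36
  D4 (cap 8, load 7): S4 — cost 7×3 = 21
  D5 (cap 12, load 12): S3, S5 — cost 8×5 + 4×5 = 60
  Shipping 138, fixed 257 → total 395.
  Any other capacity-feasible assignment to {D1, D3, D4, D5} ships for at least 138.
Compare {D1, D2, D4, D5}: its best feasible assignment gives total 410.
Compare {D1, D2, D3, D5}: its best feasible assignment gives total 449.
Every other set of open sites that can feasibly serve all demand totals ≥ 410 even under its best assignment. Minimum: 395.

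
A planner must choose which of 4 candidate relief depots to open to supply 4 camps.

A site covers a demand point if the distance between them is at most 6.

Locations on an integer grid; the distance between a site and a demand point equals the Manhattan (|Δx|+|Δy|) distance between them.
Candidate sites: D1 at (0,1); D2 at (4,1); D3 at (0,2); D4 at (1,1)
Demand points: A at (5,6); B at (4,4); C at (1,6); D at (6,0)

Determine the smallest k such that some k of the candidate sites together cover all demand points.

Coverage sets (demand points within 6 of each site):
  D1: {C}
  D2: {A, B, D}
  D3: {B, C}
  D4: {B, C, D}
No single site covers all 4 demand points.
But {D1, D2} covers everything, so the minimum is 2.

2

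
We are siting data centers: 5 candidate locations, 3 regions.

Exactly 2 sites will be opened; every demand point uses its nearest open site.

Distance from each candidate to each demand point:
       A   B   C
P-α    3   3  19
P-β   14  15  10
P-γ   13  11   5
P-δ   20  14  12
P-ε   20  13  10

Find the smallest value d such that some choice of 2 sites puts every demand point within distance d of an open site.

Open {P-α, P-γ}.
  Farthest demand point is C at distance 5 (to P-γ); all others are ≤ 5.
With {P-α, P-β} the worst case is 10.
With {P-α, P-ε} the worst case is 10.
No size-2 selection achieves below 5.

5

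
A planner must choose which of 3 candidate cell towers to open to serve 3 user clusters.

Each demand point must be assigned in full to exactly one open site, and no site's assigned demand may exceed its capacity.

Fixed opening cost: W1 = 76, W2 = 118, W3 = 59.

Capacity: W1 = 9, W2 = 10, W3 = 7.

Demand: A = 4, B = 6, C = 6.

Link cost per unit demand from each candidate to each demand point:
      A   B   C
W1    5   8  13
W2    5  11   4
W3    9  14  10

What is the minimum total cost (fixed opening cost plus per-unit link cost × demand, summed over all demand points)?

286

Open {W1, W2}; cheapest assignment that respects the capacities:
  W1 (cap 9, load 6): B — cost 6×8 = 48
  W2 (cap 10, load 10): A, C — cost 4×5 + 6×4 = 44
  Shipping 92, fixed 194 → total 286.
  Any other capacity-feasible assignment to {W1, W2} ships for at least 92.
Compare {W2, W3}: its best feasible assignment gives total 305.
Compare {W1, W2, W3}: its best feasible assignment gives total 345.
Every other set of open sites that can feasibly serve all demand totals ≥ 305 even under its best assignment. Minimum: 286.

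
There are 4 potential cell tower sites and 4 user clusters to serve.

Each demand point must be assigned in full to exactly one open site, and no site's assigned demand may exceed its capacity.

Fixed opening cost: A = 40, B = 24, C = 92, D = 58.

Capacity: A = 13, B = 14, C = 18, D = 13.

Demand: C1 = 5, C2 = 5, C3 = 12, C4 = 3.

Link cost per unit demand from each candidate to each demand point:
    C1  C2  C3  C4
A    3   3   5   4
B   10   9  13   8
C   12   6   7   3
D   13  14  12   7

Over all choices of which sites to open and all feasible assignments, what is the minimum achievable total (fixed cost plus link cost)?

243

Open {A, B}; cheapest assignment that respects the capacities:
  A (cap 13, load 12): C3 — cost 12×5 = 60
  B (cap 14, load 13): C1, C2, C4 — cost 5×10 + 5×9 + 3×8 = 119
  Shipping 179, fixed 64 → total 243.
  Any other capacity-feasible assignment to {A, B} ships for at least 179.
Compare {A, C}: its best feasible assignment gives total 255.
Compare {A, B, C}: its best feasible assignment gives total 279.
Every other set of open sites that can feasibly serve all demand totals ≥ 255 even under its best assignment. Minimum: 243.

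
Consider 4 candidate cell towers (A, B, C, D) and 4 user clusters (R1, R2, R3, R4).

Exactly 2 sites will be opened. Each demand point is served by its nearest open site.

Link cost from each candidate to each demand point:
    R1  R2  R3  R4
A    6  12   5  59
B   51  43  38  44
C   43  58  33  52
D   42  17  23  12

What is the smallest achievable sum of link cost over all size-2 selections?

Open {A, D}.
  R1→A 6, R2→A 12, R3→A 5, R4→D 12  ⇒ total 35.
Compare {A, B}: total 67.
Compare {A, C}: total 75.
No size-2 selection does better; minimum is 35.

35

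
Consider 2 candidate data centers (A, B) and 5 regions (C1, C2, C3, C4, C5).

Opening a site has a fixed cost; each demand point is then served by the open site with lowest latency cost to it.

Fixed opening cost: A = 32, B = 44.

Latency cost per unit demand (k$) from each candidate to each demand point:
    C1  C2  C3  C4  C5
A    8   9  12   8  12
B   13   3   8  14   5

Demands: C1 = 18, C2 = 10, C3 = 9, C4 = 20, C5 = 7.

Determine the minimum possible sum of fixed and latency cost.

Open {A, B}: assign each demand point to its cheapest open site.
  C1→A 18×8=144, C2→B 10×3=30, C3→B 9×8=72, C4→A 20×8=160, C5→B 7×5=35
  latency cost 441, fixed 76 → total 517.
Compare {A}: latency cost 586 + fixed 32 = 618.
Compare {B}: latency cost 651 + fixed 44 = 695.

517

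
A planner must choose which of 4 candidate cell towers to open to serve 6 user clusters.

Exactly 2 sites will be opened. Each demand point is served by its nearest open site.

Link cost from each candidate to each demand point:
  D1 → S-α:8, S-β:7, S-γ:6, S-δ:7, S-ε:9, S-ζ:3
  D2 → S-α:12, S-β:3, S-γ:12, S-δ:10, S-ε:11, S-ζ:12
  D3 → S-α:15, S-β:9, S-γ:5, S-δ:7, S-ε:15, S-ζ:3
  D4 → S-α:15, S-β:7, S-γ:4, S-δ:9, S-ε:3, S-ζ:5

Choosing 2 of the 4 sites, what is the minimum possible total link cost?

Open {D1, D4}.
  S-α→D1 8, S-β→D1 7, S-γ→D4 4, S-δ→D1 7, S-ε→D4 3, S-ζ→D1 3  ⇒ total 32.
Compare {D1, D2}: total 36.
Compare {D2, D4}: total 36.
No size-2 selection does better; minimum is 32.

32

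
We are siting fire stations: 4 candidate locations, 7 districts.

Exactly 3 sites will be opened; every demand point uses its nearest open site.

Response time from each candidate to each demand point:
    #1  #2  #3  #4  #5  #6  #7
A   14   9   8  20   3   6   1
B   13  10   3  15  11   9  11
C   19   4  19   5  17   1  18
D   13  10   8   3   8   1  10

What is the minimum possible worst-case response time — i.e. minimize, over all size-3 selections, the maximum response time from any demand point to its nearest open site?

Open {A, B, C}.
  Farthest demand point is #1 at response time 13 (to B); all others are ≤ 13.
With {A, B, D} the worst case is 13.
With {A, C, D} the worst case is 13.
No size-3 selection achieves below 13.

13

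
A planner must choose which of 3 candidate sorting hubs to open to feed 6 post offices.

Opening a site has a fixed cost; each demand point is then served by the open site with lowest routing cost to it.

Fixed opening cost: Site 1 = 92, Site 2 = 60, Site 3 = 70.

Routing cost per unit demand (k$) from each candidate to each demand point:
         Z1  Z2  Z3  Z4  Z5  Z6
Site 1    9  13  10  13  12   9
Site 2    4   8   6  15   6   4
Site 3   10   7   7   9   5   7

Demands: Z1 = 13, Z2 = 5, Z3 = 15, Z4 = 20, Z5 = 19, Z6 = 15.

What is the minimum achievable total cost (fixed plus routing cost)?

642

Open {Site 2, Site 3}: assign each demand point to its cheapest open site.
  Z1→Site 2 13×4=52, Z2→Site 3 5×7=35, Z3→Site 2 15×6=90, Z4→Site 3 20×9=180, Z5→Site 3 19×5=95, Z6→Site 2 15×4=60
  routing cost 512, fixed 130 → total 642.
Compare {Site 2}: routing cost 656 + fixed 60 = 716.
Compare {Site 3}: routing cost 650 + fixed 70 = 720.
Compare {Site 1, Site 2, Site 3}: routing cost 512 + fixed 222 = 734.
All other subsets cost ≥ 716. Minimum total cost: 642.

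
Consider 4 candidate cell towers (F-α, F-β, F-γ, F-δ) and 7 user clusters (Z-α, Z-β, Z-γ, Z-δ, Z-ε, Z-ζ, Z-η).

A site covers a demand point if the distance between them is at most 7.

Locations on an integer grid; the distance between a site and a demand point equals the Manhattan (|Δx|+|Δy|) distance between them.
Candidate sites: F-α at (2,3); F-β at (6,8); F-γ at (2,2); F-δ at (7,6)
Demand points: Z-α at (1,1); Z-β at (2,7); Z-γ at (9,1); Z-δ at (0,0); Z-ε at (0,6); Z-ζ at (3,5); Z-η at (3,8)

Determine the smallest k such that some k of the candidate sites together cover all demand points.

Coverage sets (demand points within 7 of each site):
  F-α: {Z-α, Z-β, Z-δ, Z-ε, Z-ζ, Z-η}
  F-β: {Z-β, Z-ζ, Z-η}
  F-γ: {Z-α, Z-β, Z-δ, Z-ε, Z-ζ, Z-η}
  F-δ: {Z-β, Z-γ, Z-ε, Z-ζ, Z-η}
No single site covers all 7 demand points.
But {F-α, F-δ} covers everything, so the minimum is 2.

2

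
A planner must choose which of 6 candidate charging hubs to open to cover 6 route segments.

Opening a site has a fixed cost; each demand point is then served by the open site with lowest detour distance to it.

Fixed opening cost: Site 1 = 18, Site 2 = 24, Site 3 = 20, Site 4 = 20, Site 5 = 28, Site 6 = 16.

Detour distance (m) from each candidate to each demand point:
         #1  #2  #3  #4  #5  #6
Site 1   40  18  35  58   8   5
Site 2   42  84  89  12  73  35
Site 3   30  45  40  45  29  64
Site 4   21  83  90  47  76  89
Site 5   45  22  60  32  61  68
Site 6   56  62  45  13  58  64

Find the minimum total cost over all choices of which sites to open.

153

Open {Site 1, Site 6}: assign each demand point to its cheapest open site.
  #1→Site 1 40, #2→Site 1 18, #3→Site 1 35, #4→Site 6 13, #5→Site 1 8, #6→Site 1 5
  detour distance 119, fixed 34 → total 153.
Compare {Site 1, Site 4, Site 6}: detour distance 100 + fixed 54 = 154.
Compare {Site 1, Site 2}: detour distance 118 + fixed 42 = 160.
Compare {Site 1, Site 2, Site 4}: detour distance 99 + fixed 62 = 161.
All other subsets cost ≥ 154. Minimum total cost: 153.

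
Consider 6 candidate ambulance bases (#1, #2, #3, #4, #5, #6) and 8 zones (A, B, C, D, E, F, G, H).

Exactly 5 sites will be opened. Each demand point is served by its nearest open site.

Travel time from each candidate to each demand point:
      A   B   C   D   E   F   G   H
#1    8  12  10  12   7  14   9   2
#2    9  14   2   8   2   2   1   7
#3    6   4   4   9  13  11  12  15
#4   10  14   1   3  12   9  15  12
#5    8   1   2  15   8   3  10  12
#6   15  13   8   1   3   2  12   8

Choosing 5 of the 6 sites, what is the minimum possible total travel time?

Open {#1, #2, #3, #5, #6}.
  A→#3 6, B→#5 1, C→#2 2, D→#6 1, E→#2 2, F→#2 2, G→#2 1, H→#1 2  ⇒ total 17.
Compare {#1, #2, #3, #4, #5}: total 18.
Compare {#1, #2, #4, #5, #6}: total 18.
No size-5 selection does better; minimum is 17.

17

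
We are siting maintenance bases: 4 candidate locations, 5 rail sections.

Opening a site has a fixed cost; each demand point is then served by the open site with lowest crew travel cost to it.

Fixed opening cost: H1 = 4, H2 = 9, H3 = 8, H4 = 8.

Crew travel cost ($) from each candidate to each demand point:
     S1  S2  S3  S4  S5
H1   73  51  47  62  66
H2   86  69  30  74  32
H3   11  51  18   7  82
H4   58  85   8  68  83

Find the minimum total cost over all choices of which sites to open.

134

Open {H2, H3, H4}: assign each demand point to its cheapest open site.
  S1→H3 11, S2→H3 51, S3→H4 8, S4→H3 7, S5→H2 32
  crew travel cost 109, fixed 25 → total 134.
Compare {H2, H3}: crew travel cost 119 + fixed 17 = 136.
Compare {H1, H2, H3, H4}: crew travel cost 109 + fixed 29 = 138.
Compare {H1, H2, H3}: crew travel cost 119 + fixed 21 = 140.
All other subsets cost ≥ 136. Minimum total cost: 134.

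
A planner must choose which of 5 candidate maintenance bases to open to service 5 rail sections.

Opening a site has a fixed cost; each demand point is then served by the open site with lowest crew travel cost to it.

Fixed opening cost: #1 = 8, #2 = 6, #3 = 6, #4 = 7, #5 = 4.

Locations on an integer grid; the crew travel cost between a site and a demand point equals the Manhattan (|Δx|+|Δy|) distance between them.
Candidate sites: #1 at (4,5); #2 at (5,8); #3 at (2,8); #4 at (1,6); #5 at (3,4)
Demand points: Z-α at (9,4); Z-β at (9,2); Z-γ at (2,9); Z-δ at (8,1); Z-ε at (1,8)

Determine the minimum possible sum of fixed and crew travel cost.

34

Open {#3, #5}: assign each demand point to its cheapest open site.
  Z-α→#5 6, Z-β→#5 8, Z-γ→#3 1, Z-δ→#5 8, Z-ε→#3 1
  crew travel cost 24, fixed 10 → total 34.
Compare {#5}: crew travel cost 34 + fixed 4 = 38.
Compare {#1, #3}: crew travel cost 24 + fixed 14 = 38.
Compare {#4, #5}: crew travel cost 28 + fixed 11 = 39.
All other subsets cost ≥ 38. Minimum total cost: 34.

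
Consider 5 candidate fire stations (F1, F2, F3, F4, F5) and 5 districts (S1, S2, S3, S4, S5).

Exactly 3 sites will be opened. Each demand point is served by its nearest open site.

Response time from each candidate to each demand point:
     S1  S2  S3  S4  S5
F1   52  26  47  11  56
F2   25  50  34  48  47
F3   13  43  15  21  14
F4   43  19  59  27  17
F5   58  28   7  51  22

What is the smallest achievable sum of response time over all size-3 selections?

Open {F1, F3, F5}.
  S1→F3 13, S2→F1 26, S3→F5 7, S4→F1 11, S5→F3 14  ⇒ total 71.
Compare {F1, F3, F4}: total 72.
Compare {F3, F4, F5}: total 74.
No size-3 selection does better; minimum is 71.

71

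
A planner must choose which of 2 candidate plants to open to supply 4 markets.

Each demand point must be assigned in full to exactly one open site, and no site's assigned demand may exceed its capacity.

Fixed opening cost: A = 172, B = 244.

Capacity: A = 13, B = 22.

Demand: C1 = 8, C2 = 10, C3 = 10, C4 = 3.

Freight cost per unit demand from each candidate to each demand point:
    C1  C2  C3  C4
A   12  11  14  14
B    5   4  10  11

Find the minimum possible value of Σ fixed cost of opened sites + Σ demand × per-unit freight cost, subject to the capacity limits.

Open {A, B}; cheapest assignment that respects the capacities:
  A (cap 13, load 10): C3 — cost 10×14 = 140
  B (cap 22, load 21): C1, C2, C4 — cost 8×5 + 10×4 + 3×11 = 113
  Shipping 253, fixed 416 → total 669.
  Any other capacity-feasible assignment to {A, B} ships for at least 253.
Total demand is 31 and no other set of sites has combined capacity ≥ 31, so {A, B} is the only feasible choice of open sites. Minimum: 669.

669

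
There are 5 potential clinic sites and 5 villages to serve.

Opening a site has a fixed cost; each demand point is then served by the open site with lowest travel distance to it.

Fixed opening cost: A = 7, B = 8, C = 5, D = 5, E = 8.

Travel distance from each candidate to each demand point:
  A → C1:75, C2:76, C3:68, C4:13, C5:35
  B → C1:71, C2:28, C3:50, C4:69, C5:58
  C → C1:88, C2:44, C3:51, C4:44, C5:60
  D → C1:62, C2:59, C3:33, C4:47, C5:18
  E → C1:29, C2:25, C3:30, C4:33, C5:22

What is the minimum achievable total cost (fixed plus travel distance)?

Open {A, E}: assign each demand point to its cheapest open site.
  C1→E 29, C2→E 25, C3→E 30, C4→A 13, C5→E 22
  travel distance 119, fixed 15 → total 134.
Compare {A, D, E}: travel distance 115 + fixed 20 = 135.
Compare {A, C, E}: travel distance 119 + fixed 20 = 139.
Compare {A, C, D, E}: travel distance 115 + fixed 25 = 140.
All other subsets cost ≥ 135. Minimum total cost: 134.

134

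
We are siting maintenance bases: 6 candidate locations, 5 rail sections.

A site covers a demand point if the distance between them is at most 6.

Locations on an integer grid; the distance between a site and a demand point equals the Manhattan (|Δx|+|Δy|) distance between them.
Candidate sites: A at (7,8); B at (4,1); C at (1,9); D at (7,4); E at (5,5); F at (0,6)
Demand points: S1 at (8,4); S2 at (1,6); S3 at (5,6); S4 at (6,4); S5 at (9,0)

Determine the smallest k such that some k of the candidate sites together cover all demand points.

Coverage sets (demand points within 6 of each site):
  A: {S1, S3, S4}
  B: {S3, S4, S5}
  C: {S2}
  D: {S1, S3, S4, S5}
  E: {S1, S2, S3, S4}
  F: {S2, S3}
No single site covers all 5 demand points.
But {B, E} covers everything, so the minimum is 2.

2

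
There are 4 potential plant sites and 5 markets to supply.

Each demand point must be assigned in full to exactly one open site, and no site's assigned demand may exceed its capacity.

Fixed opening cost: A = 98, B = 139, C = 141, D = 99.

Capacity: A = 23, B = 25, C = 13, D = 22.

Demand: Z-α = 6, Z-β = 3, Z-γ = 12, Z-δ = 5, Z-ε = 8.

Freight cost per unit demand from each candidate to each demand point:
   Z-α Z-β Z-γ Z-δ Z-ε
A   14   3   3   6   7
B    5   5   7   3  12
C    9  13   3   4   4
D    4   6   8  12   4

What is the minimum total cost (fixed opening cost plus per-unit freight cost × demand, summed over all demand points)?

328

Open {A, D}; cheapest assignment that respects the capacities:
  A (cap 23, load 20): Z-β, Z-γ, Z-δ — cost 3×3 + 12×3 + 5×6 = 75
  D (cap 22, load 14): Z-α, Z-ε — cost 6×4 + 8×4 = 56
  Shipping 131, fixed 197 → total 328.
  Any other capacity-feasible assignment to {A, D} ships for at least 131.
Compare {A, B}: its best feasible assignment gives total 383.
Compare {B, D}: its best feasible assignment gives total 408.
Every other set of open sites that can feasibly serve all demand totals ≥ 383 even under its best assignment. Minimum: 328.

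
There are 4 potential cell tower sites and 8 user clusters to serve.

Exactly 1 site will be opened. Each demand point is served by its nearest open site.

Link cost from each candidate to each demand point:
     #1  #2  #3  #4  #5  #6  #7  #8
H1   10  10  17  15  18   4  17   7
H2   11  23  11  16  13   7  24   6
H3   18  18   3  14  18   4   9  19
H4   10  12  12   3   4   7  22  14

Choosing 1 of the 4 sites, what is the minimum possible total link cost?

84

Open {H4}.
  #1→H4 10, #2→H4 12, #3→H4 12, #4→H4 3, #5→H4 4, #6→H4 7, #7→H4 22, #8→H4 14  ⇒ total 84.
Compare {H1}: total 98.
Compare {H3}: total 103.
No size-1 selection does better; minimum is 84.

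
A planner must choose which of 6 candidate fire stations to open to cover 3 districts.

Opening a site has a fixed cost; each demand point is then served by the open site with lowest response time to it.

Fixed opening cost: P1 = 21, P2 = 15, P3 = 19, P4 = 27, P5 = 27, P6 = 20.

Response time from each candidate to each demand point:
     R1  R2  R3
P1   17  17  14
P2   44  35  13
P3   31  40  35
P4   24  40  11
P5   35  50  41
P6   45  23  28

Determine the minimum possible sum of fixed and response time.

69

Open {P1}: assign each demand point to its cheapest open site.
  R1→P1 17, R2→P1 17, R3→P1 14
  response time 48, fixed 21 → total 69.
Compare {P1, P2}: response time 47 + fixed 36 = 83.
Compare {P1, P3}: response time 48 + fixed 40 = 88.
Compare {P1, P6}: response time 48 + fixed 41 = 89.
All other subsets cost ≥ 83. Minimum total cost: 69.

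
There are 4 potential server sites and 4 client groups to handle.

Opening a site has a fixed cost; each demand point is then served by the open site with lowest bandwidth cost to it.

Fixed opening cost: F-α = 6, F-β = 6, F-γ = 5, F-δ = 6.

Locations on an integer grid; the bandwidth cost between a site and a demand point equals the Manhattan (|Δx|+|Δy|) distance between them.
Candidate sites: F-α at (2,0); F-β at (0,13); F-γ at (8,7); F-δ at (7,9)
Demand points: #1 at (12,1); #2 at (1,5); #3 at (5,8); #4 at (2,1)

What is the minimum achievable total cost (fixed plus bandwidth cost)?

32

Open {F-α, F-γ}: assign each demand point to its cheapest open site.
  #1→F-γ 10, #2→F-α 6, #3→F-γ 4, #4→F-α 1
  bandwidth cost 21, fixed 11 → total 32.
Compare {F-α, F-δ}: bandwidth cost 21 + fixed 12 = 33.
Compare {F-α}: bandwidth cost 29 + fixed 6 = 35.
Compare {F-α, F-γ, F-δ}: bandwidth cost 20 + fixed 17 = 37.
All other subsets cost ≥ 33. Minimum total cost: 32.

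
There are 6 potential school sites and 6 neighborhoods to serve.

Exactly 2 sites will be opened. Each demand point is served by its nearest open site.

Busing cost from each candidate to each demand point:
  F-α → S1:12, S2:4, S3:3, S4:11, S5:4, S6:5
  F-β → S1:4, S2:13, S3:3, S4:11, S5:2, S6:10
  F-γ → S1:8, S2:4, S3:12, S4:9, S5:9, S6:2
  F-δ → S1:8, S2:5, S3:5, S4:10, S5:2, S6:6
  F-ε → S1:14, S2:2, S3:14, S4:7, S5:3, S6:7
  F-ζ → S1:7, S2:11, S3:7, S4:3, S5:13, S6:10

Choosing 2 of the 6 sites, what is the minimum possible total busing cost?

Open {F-β, F-γ}.
  S1→F-β 4, S2→F-γ 4, S3→F-β 3, S4→F-γ 9, S5→F-β 2, S6→F-γ 2  ⇒ total 24.
Compare {F-β, F-ε}: total 25.
Compare {F-α, F-ζ}: total 26.
No size-2 selection does better; minimum is 24.

24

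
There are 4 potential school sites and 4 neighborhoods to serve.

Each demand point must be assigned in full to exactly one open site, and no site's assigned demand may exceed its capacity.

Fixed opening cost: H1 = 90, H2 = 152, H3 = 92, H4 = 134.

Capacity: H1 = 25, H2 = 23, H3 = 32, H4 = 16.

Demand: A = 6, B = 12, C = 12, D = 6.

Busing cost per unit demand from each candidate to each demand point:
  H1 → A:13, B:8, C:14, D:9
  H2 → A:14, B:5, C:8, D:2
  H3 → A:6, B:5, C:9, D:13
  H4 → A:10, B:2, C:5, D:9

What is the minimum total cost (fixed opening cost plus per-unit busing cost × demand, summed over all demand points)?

440

Open {H1, H3}; cheapest assignment that respects the capacities:
  H1 (cap 25, load 6): D — cost 6×9 = 54
  H3 (cap 32, load 30): A, B, C — cost 6×6 + 12×5 + 12×9 = 204
  Shipping 258, fixed 182 → total 440.
  Any other capacity-feasible assignment to {H1, H3} ships for at least 258.
Compare {H2, H3}: its best feasible assignment gives total 448.
Compare {H3, H4}: its best feasible assignment gives total 460.
Every other set of open sites that can feasibly serve all demand totals ≥ 448 even under its best assignment. Minimum: 440.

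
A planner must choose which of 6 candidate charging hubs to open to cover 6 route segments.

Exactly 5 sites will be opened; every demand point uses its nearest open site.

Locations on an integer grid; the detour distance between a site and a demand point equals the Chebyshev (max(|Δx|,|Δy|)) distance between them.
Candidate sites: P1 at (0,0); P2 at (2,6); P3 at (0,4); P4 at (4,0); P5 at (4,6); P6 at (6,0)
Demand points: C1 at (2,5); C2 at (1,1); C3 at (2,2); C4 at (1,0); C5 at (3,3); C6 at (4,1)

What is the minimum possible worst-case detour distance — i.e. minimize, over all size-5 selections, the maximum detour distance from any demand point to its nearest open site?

Open {P1, P2, P3, P4, P5}.
  Farthest demand point is C5 at detour distance 3 (to P1); all others are ≤ 3.
With {P1, P2, P3, P4, P6} the worst case is 3.
With {P1, P2, P3, P5, P6} the worst case is 3.
No size-5 selection achieves below 3.

3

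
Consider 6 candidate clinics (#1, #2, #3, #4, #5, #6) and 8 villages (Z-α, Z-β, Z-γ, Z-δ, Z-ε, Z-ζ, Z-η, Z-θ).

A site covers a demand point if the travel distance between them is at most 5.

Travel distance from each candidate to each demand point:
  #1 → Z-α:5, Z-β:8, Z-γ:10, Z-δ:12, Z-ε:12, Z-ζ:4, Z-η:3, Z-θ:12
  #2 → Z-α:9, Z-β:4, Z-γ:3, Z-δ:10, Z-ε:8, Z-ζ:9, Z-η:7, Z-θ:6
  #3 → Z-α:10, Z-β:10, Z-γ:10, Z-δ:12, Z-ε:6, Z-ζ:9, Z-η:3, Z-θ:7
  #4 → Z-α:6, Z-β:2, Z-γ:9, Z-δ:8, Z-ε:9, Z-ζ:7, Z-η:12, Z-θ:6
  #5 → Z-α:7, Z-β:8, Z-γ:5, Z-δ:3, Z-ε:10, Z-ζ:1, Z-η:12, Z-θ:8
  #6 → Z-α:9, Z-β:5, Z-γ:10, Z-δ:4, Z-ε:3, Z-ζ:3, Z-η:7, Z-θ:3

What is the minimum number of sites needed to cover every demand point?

3

Coverage sets (demand points within 5 of each site):
  #1: {Z-α, Z-ζ, Z-η}
  #2: {Z-β, Z-γ}
  #3: {Z-η}
  #4: {Z-β}
  #5: {Z-γ, Z-δ, Z-ζ}
  #6: {Z-β, Z-δ, Z-ε, Z-ζ, Z-θ}
No 2 sites suffice: every size-2 union leaves at least one demand point uncovered.
But {#1, #2, #6} covers everything, so the minimum is 3.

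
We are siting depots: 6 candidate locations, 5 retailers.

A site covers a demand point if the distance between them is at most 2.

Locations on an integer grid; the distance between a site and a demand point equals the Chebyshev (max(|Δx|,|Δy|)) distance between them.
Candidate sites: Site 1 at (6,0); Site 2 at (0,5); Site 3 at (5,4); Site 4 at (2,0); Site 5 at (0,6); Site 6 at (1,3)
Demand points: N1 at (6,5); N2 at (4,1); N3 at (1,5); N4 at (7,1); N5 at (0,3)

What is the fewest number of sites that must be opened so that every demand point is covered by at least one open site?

3

Coverage sets (demand points within 2 of each site):
  Site 1: {N2, N4}
  Site 2: {N3, N5}
  Site 3: {N1}
  Site 4: {N2}
  Site 5: {N3}
  Site 6: {N3, N5}
No 2 sites suffice: every size-2 union leaves at least one demand point uncovered.
But {Site 1, Site 2, Site 3} covers everything, so the minimum is 3.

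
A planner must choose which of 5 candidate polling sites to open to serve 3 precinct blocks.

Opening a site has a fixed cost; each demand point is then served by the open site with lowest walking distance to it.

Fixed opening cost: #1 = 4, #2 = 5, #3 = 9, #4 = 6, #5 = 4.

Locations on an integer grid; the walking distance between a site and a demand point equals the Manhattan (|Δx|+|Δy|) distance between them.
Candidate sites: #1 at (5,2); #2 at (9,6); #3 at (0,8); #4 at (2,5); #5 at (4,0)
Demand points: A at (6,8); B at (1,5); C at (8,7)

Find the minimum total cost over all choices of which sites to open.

Open {#2, #4}: assign each demand point to its cheapest open site.
  A→#2 5, B→#4 1, C→#2 2
  walking distance 8, fixed 11 → total 19.
Compare {#2}: walking distance 16 + fixed 5 = 21.
Compare {#4}: walking distance 16 + fixed 6 = 22.
Compare {#1, #2}: walking distance 14 + fixed 9 = 23.
All other subsets cost ≥ 21. Minimum total cost: 19.

19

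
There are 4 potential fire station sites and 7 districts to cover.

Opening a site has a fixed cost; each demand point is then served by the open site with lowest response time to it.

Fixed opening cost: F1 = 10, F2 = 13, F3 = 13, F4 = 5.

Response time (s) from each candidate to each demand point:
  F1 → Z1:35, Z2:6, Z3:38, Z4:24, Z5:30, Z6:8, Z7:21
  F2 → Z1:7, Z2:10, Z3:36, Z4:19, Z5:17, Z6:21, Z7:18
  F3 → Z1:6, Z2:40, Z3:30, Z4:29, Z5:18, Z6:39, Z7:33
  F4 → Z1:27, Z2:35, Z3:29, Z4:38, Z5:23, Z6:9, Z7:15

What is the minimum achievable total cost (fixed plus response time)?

124

Open {F2, F4}: assign each demand point to its cheapest open site.
  Z1→F2 7, Z2→F2 10, Z3→F4 29, Z4→F2 19, Z5→F2 17, Z6→F4 9, Z7→F4 15
  response time 106, fixed 18 → total 124.
Compare {F1, F2, F4}: response time 101 + fixed 28 = 129.
Compare {F1, F2}: response time 111 + fixed 23 = 134.
Compare {F1, F3, F4}: response time 106 + fixed 28 = 134.
All other subsets cost ≥ 129. Minimum total cost: 124.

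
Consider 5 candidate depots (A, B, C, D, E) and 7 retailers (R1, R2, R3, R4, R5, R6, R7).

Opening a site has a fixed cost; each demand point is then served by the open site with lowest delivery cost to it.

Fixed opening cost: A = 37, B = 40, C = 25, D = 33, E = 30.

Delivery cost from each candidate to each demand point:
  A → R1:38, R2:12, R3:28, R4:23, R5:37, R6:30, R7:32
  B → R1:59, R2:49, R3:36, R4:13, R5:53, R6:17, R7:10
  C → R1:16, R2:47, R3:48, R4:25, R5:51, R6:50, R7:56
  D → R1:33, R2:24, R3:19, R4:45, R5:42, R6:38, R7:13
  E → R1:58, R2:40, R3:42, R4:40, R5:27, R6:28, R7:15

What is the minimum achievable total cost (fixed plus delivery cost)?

231

Open {B, D}: assign each demand point to its cheapest open site.
  R1→D 33, R2→D 24, R3→D 19, R4→B 13, R5→D 42, R6→B 17, R7→B 10
  delivery cost 158, fixed 73 → total 231.
Compare {A, B}: delivery cost 155 + fixed 77 = 232.
Compare {C, D}: delivery cost 177 + fixed 58 = 235.
Compare {A, B, C}: delivery cost 133 + fixed 102 = 235.
All other subsets cost ≥ 232. Minimum total cost: 231.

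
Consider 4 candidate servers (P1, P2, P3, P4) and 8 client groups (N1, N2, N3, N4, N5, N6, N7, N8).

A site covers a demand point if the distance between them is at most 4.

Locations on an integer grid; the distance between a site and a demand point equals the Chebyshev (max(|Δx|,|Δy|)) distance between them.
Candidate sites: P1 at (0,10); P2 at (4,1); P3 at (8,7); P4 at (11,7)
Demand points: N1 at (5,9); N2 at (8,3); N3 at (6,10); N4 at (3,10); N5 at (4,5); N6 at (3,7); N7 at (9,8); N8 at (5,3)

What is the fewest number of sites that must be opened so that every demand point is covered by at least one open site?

2

Coverage sets (demand points within 4 of each site):
  P1: {N4, N6}
  P2: {N2, N5, N8}
  P3: {N1, N2, N3, N5, N7, N8}
  P4: {N2, N7}
No single site covers all 8 demand points.
But {P1, P3} covers everything, so the minimum is 2.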